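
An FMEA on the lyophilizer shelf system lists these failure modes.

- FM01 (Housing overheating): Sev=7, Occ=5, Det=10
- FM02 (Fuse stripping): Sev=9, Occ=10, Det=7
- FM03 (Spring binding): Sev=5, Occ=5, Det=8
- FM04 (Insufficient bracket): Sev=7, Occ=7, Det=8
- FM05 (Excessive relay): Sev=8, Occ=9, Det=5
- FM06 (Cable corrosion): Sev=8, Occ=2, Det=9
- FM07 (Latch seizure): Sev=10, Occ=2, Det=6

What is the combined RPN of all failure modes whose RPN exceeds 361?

RPN = Severity × Occurrence × Detection:
  FM01: 7 × 5 × 10 = 350
  FM02: 9 × 10 × 7 = 630
  FM03: 5 × 5 × 8 = 200
  FM04: 7 × 7 × 8 = 392
  FM05: 8 × 9 × 5 = 360
  FM06: 8 × 2 × 9 = 144
  FM07: 10 × 2 × 6 = 120
RPN > 361: FM02 (630), FM04 (392).
Sum: 630 + 392 = 1022.

1022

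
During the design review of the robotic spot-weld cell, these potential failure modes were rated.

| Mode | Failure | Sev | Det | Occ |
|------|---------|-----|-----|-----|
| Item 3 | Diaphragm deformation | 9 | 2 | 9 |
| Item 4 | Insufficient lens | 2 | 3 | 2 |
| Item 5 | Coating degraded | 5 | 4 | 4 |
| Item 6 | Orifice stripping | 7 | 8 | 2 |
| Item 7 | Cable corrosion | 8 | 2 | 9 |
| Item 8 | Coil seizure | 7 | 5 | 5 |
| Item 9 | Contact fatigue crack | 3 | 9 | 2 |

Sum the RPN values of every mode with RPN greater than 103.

593

RPN = Severity × Occurrence × Detection:
  Item 3: 9 × 9 × 2 = 162
  Item 4: 2 × 2 × 3 = 12
  Item 5: 5 × 4 × 4 = 80
  Item 6: 7 × 2 × 8 = 112
  Item 7: 8 × 9 × 2 = 144
  Item 8: 7 × 5 × 5 = 175
  Item 9: 3 × 2 × 9 = 54
RPN > 103: Item 3 (162), Item 6 (112), Item 7 (144), Item 8 (175).
Sum: 162 + 112 + 144 + 175 = 593.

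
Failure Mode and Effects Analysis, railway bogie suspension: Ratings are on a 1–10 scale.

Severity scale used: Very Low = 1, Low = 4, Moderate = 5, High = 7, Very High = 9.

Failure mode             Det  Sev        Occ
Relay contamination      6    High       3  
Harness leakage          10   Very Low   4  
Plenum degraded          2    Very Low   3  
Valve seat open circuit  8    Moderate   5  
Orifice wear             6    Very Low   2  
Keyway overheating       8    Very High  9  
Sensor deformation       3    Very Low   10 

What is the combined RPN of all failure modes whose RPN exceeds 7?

RPN = Severity × Occurrence × Detection:
  Relay contamination: 7 × 3 × 6 = 126
  Harness leakage: 1 × 4 × 10 = 40
  Plenum degraded: 1 × 3 × 2 = 6
  Valve seat open circuit: 5 × 5 × 8 = 200
  Orifice wear: 1 × 2 × 6 = 12
  Keyway overheating: 9 × 9 × 8 = 648
  Sensor deformation: 1 × 10 × 3 = 30
RPN > 7: Relay contamination (126), Harness leakage (40), Valve seat open circuit (200), Orifice wear (12), Keyway overheating (648), Sensor deformation (30).
Sum: 126 + 40 + 200 + 12 + 648 + 30 = 1056.

1056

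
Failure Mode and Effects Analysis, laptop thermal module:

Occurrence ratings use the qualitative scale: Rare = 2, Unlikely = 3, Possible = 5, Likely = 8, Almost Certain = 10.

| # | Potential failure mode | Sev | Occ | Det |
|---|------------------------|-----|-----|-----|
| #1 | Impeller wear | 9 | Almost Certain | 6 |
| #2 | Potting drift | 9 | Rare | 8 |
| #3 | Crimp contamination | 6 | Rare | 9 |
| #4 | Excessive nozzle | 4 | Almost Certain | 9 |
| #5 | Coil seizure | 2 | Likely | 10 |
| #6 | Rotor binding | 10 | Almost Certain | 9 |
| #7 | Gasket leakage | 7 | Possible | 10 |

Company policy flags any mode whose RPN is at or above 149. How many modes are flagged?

RPN = Severity × Occurrence × Detection:
  #1: 9 × 10 × 6 = 540
  #2: 9 × 2 × 8 = 144
  #3: 6 × 2 × 9 = 108
  #4: 4 × 10 × 9 = 360
  #5: 2 × 8 × 10 = 160
  #6: 10 × 10 × 9 = 900
  #7: 7 × 5 × 10 = 350
Modes with RPN ≥ 149: #1 (540), #4 (360), #5 (160), #6 (900), #7 (350) → 5.

5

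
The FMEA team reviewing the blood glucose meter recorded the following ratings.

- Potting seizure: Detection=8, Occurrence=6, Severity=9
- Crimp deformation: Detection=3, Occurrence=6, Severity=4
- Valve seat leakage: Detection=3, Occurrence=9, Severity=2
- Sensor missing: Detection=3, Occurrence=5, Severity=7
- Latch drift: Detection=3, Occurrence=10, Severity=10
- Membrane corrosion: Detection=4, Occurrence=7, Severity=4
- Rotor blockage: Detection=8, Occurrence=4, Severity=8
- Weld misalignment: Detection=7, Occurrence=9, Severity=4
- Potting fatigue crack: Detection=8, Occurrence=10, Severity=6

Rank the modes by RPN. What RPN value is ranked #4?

256

RPN = Severity × Occurrence × Detection:
  Potting seizure: 9 × 6 × 8 = 432
  Crimp deformation: 4 × 6 × 3 = 72
  Valve seat leakage: 2 × 9 × 3 = 54
  Sensor missing: 7 × 5 × 3 = 105
  Latch drift: 10 × 10 × 3 = 300
  Membrane corrosion: 4 × 7 × 4 = 112
  Rotor blockage: 8 × 4 × 8 = 256
  Weld misalignment: 4 × 9 × 7 = 252
  Potting fatigue crack: 6 × 10 × 8 = 480
Sorted descending: 480, 432, 300, 256, 252, 112, 105, 72, 54.
The fourth-highest RPN is 256 (Rotor blockage).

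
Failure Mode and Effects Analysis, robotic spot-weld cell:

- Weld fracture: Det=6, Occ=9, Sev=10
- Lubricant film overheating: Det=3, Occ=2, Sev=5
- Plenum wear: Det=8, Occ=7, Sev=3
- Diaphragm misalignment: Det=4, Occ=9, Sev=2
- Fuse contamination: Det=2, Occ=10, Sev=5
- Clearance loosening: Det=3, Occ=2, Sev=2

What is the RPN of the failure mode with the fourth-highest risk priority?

RPN = Severity × Occurrence × Detection:
  Weld fracture: 10 × 9 × 6 = 540
  Lubricant film overheating: 5 × 2 × 3 = 30
  Plenum wear: 3 × 7 × 8 = 168
  Diaphragm misalignment: 2 × 9 × 4 = 72
  Fuse contamination: 5 × 10 × 2 = 100
  Clearance loosening: 2 × 2 × 3 = 12
Sorted descending: 540, 168, 100, 72, 30, 12.
The fourth-highest RPN is 72 (Diaphragm misalignment).

72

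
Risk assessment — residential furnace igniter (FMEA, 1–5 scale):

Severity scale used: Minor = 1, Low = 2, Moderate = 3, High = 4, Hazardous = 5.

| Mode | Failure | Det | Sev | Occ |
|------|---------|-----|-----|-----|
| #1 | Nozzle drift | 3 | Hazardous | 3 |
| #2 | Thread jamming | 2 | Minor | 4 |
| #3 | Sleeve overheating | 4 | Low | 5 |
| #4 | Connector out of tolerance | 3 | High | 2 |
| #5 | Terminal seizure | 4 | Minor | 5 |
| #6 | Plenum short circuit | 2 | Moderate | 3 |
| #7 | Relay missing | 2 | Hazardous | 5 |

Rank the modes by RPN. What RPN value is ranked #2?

45

RPN = Severity × Occurrence × Detection:
  #1: 5 × 3 × 3 = 45
  #2: 1 × 4 × 2 = 8
  #3: 2 × 5 × 4 = 40
  #4: 4 × 2 × 3 = 24
  #5: 1 × 5 × 4 = 20
  #6: 3 × 3 × 2 = 18
  #7: 5 × 5 × 2 = 50
Sorted descending: 50, 45, 40, 24, 20, 18, 8.
The second-highest RPN is 45 (#1).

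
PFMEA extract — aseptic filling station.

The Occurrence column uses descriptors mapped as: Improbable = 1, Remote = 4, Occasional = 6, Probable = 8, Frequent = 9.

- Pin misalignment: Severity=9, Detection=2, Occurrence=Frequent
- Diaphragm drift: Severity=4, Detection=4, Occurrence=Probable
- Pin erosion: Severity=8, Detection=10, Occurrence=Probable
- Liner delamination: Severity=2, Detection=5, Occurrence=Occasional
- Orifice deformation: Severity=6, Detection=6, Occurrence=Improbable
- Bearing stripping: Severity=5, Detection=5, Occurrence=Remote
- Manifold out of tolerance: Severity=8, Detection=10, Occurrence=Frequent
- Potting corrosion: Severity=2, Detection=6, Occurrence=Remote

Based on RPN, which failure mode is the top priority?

RPN = Severity × Occurrence × Detection:
  Pin misalignment: 9 × 9 × 2 = 162
  Diaphragm drift: 4 × 8 × 4 = 128
  Pin erosion: 8 × 8 × 10 = 640
  Liner delamination: 2 × 6 × 5 = 60
  Orifice deformation: 6 × 1 × 6 = 36
  Bearing stripping: 5 × 4 × 5 = 100
  Manifold out of tolerance: 8 × 9 × 10 = 720
  Potting corrosion: 2 × 4 × 6 = 48
Highest RPN is 720 → Manifold out of tolerance.

Manifold out of tolerance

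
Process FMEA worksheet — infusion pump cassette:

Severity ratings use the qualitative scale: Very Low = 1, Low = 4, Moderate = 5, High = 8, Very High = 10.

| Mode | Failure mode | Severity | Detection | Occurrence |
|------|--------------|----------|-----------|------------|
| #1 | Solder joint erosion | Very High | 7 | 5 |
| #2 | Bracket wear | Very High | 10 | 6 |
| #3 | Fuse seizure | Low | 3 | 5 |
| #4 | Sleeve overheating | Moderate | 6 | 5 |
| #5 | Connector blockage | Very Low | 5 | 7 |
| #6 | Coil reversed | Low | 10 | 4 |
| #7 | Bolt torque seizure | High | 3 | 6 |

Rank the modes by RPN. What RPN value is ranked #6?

60

RPN = Severity × Occurrence × Detection:
  #1: 10 × 5 × 7 = 350
  #2: 10 × 6 × 10 = 600
  #3: 4 × 5 × 3 = 60
  #4: 5 × 5 × 6 = 150
  #5: 1 × 7 × 5 = 35
  #6: 4 × 4 × 10 = 160
  #7: 8 × 6 × 3 = 144
Sorted descending: 600, 350, 160, 150, 144, 60, 35.
The sixth-highest RPN is 60 (#3).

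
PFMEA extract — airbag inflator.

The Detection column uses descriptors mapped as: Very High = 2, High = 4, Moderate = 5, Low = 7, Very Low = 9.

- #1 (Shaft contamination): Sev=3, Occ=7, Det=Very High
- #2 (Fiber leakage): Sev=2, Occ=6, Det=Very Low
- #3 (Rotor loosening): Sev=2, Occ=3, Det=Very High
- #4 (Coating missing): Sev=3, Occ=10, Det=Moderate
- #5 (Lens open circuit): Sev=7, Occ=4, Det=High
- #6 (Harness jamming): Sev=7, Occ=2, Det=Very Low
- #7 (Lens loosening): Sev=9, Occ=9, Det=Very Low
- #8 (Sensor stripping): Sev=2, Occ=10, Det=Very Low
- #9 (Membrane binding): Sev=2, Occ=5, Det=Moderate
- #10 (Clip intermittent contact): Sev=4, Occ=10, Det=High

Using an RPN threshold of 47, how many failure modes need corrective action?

8

RPN = Severity × Occurrence × Detection:
  #1: 3 × 7 × 2 = 42
  #2: 2 × 6 × 9 = 108
  #3: 2 × 3 × 2 = 12
  #4: 3 × 10 × 5 = 150
  #5: 7 × 4 × 4 = 112
  #6: 7 × 2 × 9 = 126
  #7: 9 × 9 × 9 = 729
  #8: 2 × 10 × 9 = 180
  #9: 2 × 5 × 5 = 50
  #10: 4 × 10 × 4 = 160
Modes with RPN ≥ 47: #2 (108), #4 (150), #5 (112), #6 (126), #7 (729), #8 (180), #9 (50), #10 (160) → 8.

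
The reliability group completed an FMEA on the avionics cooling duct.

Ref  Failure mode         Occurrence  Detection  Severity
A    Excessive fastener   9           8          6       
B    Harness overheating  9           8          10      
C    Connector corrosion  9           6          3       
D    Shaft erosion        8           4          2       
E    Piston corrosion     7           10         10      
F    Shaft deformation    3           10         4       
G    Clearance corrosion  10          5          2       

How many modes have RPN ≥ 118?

5

RPN = Severity × Occurrence × Detection:
  A: 6 × 9 × 8 = 432
  B: 10 × 9 × 8 = 720
  C: 3 × 9 × 6 = 162
  D: 2 × 8 × 4 = 64
  E: 10 × 7 × 10 = 700
  F: 4 × 3 × 10 = 120
  G: 2 × 10 × 5 = 100
Modes with RPN ≥ 118: A (432), B (720), C (162), E (700), F (120) → 5.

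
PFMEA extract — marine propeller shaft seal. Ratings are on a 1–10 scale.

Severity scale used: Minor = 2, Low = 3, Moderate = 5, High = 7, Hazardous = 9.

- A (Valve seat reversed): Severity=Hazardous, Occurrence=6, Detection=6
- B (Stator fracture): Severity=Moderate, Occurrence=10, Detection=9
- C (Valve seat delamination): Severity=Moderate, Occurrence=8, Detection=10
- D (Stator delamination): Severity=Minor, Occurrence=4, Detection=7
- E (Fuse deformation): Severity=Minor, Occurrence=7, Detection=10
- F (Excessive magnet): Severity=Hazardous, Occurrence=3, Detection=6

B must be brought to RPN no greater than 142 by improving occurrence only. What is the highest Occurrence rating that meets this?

B: S=5, O=10, D=9 → current RPN = 450.
Fixed product = 45. Need 45 × O ≤ 142, so O ≤ 142/45 = 3.16.
Maximum integer Occurrence rating = 3 (gives RPN 135; O=4 would give 180 > 142).

3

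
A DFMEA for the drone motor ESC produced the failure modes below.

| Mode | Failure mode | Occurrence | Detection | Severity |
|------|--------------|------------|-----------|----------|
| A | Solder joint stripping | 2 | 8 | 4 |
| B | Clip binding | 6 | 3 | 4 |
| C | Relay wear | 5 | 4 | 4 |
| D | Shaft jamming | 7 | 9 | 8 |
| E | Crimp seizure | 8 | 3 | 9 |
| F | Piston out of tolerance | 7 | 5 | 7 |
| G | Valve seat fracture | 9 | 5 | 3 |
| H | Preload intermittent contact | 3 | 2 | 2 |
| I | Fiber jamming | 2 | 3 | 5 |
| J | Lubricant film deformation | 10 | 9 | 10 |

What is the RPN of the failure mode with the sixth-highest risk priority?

RPN = Severity × Occurrence × Detection:
  A: 4 × 2 × 8 = 64
  B: 4 × 6 × 3 = 72
  C: 4 × 5 × 4 = 80
  D: 8 × 7 × 9 = 504
  E: 9 × 8 × 3 = 216
  F: 7 × 7 × 5 = 245
  G: 3 × 9 × 5 = 135
  H: 2 × 3 × 2 = 12
  I: 5 × 2 × 3 = 30
  J: 10 × 10 × 9 = 900
Sorted descending: 900, 504, 245, 216, 135, 80, 72, 64, 30, 12.
The sixth-highest RPN is 80 (C).

80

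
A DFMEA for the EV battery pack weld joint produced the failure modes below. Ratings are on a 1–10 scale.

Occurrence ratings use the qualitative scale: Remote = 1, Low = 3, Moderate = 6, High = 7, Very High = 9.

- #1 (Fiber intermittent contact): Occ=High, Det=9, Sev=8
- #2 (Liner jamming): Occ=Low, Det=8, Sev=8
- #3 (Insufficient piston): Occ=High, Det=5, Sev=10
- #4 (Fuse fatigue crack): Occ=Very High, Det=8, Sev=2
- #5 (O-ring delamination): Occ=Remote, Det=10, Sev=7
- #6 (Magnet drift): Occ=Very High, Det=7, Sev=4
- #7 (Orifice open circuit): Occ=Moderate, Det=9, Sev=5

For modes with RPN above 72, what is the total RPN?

RPN = Severity × Occurrence × Detection:
  #1: 8 × 7 × 9 = 504
  #2: 8 × 3 × 8 = 192
  #3: 10 × 7 × 5 = 350
  #4: 2 × 9 × 8 = 144
  #5: 7 × 1 × 10 = 70
  #6: 4 × 9 × 7 = 252
  #7: 5 × 6 × 9 = 270
RPN > 72: #1 (504), #2 (192), #3 (350), #4 (144), #6 (252), #7 (270).
Sum: 504 + 192 + 350 + 144 + 252 + 270 = 1712.

1712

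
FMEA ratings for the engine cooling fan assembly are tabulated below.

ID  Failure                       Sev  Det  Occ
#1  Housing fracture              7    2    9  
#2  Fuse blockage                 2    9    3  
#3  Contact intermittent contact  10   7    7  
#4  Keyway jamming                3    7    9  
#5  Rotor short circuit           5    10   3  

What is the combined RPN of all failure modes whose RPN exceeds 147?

RPN = Severity × Occurrence × Detection:
  #1: 7 × 9 × 2 = 126
  #2: 2 × 3 × 9 = 54
  #3: 10 × 7 × 7 = 490
  #4: 3 × 9 × 7 = 189
  #5: 5 × 3 × 10 = 150
RPN > 147: #3 (490), #4 (189), #5 (150).
Sum: 490 + 189 + 150 = 829.

829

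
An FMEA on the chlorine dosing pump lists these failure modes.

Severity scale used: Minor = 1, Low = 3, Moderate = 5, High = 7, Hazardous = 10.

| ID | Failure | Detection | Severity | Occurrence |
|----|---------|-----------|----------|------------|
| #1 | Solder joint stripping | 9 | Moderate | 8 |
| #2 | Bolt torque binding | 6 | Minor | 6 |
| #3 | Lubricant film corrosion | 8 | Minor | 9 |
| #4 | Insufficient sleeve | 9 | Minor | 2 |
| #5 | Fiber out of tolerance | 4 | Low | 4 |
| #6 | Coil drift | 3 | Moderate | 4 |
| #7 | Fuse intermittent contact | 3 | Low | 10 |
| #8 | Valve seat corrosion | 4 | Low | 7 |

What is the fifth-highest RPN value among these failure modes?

60

RPN = Severity × Occurrence × Detection:
  #1: 5 × 8 × 9 = 360
  #2: 1 × 6 × 6 = 36
  #3: 1 × 9 × 8 = 72
  #4: 1 × 2 × 9 = 18
  #5: 3 × 4 × 4 = 48
  #6: 5 × 4 × 3 = 60
  #7: 3 × 10 × 3 = 90
  #8: 3 × 7 × 4 = 84
Sorted descending: 360, 90, 84, 72, 60, 48, 36, 18.
The fifth-highest RPN is 60 (#6).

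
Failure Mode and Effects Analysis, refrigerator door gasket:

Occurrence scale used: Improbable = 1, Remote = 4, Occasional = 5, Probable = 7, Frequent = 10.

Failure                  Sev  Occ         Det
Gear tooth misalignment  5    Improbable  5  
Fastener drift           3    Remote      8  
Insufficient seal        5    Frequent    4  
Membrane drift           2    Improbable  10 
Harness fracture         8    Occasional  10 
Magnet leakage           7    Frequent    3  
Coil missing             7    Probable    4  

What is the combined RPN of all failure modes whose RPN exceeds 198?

RPN = Severity × Occurrence × Detection:
  Gear tooth misalignment: 5 × 1 × 5 = 25
  Fastener drift: 3 × 4 × 8 = 96
  Insufficient seal: 5 × 10 × 4 = 200
  Membrane drift: 2 × 1 × 10 = 20
  Harness fracture: 8 × 5 × 10 = 400
  Magnet leakage: 7 × 10 × 3 = 210
  Coil missing: 7 × 7 × 4 = 196
RPN > 198: Insufficient seal (200), Harness fracture (400), Magnet leakage (210).
Sum: 200 + 400 + 210 = 810.

810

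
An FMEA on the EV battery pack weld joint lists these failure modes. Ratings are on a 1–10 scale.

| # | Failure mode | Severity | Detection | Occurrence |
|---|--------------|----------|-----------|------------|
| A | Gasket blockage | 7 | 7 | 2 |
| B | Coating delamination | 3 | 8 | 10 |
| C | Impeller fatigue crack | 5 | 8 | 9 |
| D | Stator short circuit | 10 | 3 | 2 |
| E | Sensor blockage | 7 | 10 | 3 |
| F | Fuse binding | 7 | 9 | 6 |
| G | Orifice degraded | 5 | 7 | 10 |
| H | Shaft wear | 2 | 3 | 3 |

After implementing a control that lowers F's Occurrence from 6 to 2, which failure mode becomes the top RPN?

C

RPN = Severity × Occurrence × Detection:
  A: 7 × 2 × 7 = 98
  B: 3 × 10 × 8 = 240
  C: 5 × 9 × 8 = 360
  D: 10 × 2 × 3 = 60
  E: 7 × 3 × 10 = 210
  F: 7 × 6 × 9 = 378
  G: 5 × 10 × 7 = 350
  H: 2 × 3 × 3 = 18
After action: F → 7 × 2 × 9 = 126.
Revised RPNs: C=360, G=350, B=240, E=210, F=126, A=98, D=60, H=18.
Highest is now C (360).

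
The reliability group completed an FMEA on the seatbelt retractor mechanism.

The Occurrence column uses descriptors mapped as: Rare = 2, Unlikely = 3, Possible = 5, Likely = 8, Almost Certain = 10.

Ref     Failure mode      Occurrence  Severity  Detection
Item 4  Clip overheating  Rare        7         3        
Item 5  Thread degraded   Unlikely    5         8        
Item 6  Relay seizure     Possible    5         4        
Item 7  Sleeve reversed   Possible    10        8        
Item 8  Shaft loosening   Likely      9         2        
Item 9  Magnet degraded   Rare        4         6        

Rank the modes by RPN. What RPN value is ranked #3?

120

RPN = Severity × Occurrence × Detection:
  Item 4: 7 × 2 × 3 = 42
  Item 5: 5 × 3 × 8 = 120
  Item 6: 5 × 5 × 4 = 100
  Item 7: 10 × 5 × 8 = 400
  Item 8: 9 × 8 × 2 = 144
  Item 9: 4 × 2 × 6 = 48
Sorted descending: 400, 144, 120, 100, 48, 42.
The third-highest RPN is 120 (Item 5).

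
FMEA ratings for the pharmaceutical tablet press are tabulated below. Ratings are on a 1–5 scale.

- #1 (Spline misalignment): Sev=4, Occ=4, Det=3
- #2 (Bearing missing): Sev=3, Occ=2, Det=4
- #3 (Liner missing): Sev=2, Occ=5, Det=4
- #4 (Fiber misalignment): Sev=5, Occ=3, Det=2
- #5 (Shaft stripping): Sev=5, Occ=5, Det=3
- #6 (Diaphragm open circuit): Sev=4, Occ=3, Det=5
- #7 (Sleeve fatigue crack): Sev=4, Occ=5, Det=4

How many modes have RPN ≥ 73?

2

RPN = Severity × Occurrence × Detection:
  #1: 4 × 4 × 3 = 48
  #2: 3 × 2 × 4 = 24
  #3: 2 × 5 × 4 = 40
  #4: 5 × 3 × 2 = 30
  #5: 5 × 5 × 3 = 75
  #6: 4 × 3 × 5 = 60
  #7: 4 × 5 × 4 = 80
Modes with RPN ≥ 73: #5 (75), #7 (80) → 2.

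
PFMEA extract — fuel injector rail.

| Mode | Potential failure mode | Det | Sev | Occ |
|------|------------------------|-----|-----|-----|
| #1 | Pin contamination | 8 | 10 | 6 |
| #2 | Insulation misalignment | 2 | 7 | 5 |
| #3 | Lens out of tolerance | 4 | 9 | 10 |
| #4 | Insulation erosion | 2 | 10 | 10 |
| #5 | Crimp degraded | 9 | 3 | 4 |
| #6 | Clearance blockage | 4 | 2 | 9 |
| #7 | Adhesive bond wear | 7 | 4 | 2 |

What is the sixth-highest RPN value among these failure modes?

RPN = Severity × Occurrence × Detection:
  #1: 10 × 6 × 8 = 480
  #2: 7 × 5 × 2 = 70
  #3: 9 × 10 × 4 = 360
  #4: 10 × 10 × 2 = 200
  #5: 3 × 4 × 9 = 108
  #6: 2 × 9 × 4 = 72
  #7: 4 × 2 × 7 = 56
Sorted descending: 480, 360, 200, 108, 72, 70, 56.
The sixth-highest RPN is 70 (#2).

70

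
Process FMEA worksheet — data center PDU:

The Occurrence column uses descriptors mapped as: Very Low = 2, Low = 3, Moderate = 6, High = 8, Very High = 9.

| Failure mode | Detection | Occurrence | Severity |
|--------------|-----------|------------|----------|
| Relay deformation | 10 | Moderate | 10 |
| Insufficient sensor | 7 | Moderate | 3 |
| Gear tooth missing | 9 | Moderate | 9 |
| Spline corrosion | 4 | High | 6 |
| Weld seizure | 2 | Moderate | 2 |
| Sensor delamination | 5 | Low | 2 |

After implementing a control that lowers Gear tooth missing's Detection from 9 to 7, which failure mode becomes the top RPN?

RPN = Severity × Occurrence × Detection:
  Relay deformation: 10 × 6 × 10 = 600
  Insufficient sensor: 3 × 6 × 7 = 126
  Gear tooth missing: 9 × 6 × 9 = 486
  Spline corrosion: 6 × 8 × 4 = 192
  Weld seizure: 2 × 6 × 2 = 24
  Sensor delamination: 2 × 3 × 5 = 30
After action: Gear tooth missing → 9 × 6 × 7 = 378.
Revised RPNs: Relay deformation=600, Gear tooth missing=378, Spline corrosion=192, Insufficient sensor=126, Sensor delamination=30, Weld seizure=24.
Highest is now Relay deformation (600).

Relay deformation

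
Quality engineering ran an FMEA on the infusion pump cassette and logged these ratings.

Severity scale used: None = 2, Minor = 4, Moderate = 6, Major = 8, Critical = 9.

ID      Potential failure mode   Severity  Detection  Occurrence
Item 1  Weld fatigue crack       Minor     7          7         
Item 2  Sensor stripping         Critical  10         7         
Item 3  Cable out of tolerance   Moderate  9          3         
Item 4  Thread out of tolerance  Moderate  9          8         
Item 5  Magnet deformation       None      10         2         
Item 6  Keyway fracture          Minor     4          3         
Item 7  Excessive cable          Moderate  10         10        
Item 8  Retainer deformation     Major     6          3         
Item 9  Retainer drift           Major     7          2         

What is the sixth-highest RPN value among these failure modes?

RPN = Severity × Occurrence × Detection:
  Item 1: 4 × 7 × 7 = 196
  Item 2: 9 × 7 × 10 = 630
  Item 3: 6 × 3 × 9 = 162
  Item 4: 6 × 8 × 9 = 432
  Item 5: 2 × 2 × 10 = 40
  Item 6: 4 × 3 × 4 = 48
  Item 7: 6 × 10 × 10 = 600
  Item 8: 8 × 3 × 6 = 144
  Item 9: 8 × 2 × 7 = 112
Sorted descending: 630, 600, 432, 196, 162, 144, 112, 48, 40.
The sixth-highest RPN is 144 (Item 8).

144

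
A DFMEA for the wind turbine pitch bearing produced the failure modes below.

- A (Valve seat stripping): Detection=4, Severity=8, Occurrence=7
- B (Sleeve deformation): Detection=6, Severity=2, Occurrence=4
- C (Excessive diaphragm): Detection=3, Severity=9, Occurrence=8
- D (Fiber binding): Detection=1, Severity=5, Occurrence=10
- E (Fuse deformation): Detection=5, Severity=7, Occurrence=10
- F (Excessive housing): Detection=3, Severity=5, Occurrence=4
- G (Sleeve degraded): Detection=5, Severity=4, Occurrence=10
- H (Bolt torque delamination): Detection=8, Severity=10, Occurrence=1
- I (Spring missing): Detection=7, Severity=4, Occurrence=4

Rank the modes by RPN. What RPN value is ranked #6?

RPN = Severity × Occurrence × Detection:
  A: 8 × 7 × 4 = 224
  B: 2 × 4 × 6 = 48
  C: 9 × 8 × 3 = 216
  D: 5 × 10 × 1 = 50
  E: 7 × 10 × 5 = 350
  F: 5 × 4 × 3 = 60
  G: 4 × 10 × 5 = 200
  H: 10 × 1 × 8 = 80
  I: 4 × 4 × 7 = 112
Sorted descending: 350, 224, 216, 200, 112, 80, 60, 50, 48.
The sixth-highest RPN is 80 (H).

80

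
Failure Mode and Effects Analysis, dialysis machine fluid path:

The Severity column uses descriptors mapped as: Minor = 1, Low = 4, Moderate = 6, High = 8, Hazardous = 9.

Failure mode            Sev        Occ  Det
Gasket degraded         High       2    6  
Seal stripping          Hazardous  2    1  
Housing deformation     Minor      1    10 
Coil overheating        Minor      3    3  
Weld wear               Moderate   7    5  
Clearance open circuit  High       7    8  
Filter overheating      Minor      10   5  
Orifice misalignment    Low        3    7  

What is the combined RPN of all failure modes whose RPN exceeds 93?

754

RPN = Severity × Occurrence × Detection:
  Gasket degraded: 8 × 2 × 6 = 96
  Seal stripping: 9 × 2 × 1 = 18
  Housing deformation: 1 × 1 × 10 = 10
  Coil overheating: 1 × 3 × 3 = 9
  Weld wear: 6 × 7 × 5 = 210
  Clearance open circuit: 8 × 7 × 8 = 448
  Filter overheating: 1 × 10 × 5 = 50
  Orifice misalignment: 4 × 3 × 7 = 84
RPN > 93: Gasket degraded (96), Weld wear (210), Clearance open circuit (448).
Sum: 96 + 210 + 448 = 754.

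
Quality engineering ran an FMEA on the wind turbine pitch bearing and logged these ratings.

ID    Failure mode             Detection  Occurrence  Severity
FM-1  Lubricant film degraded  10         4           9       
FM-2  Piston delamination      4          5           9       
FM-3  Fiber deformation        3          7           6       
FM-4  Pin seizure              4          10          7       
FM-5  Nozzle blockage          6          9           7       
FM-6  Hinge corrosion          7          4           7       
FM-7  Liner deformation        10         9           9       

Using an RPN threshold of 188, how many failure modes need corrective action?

RPN = Severity × Occurrence × Detection:
  FM-1: 9 × 4 × 10 = 360
  FM-2: 9 × 5 × 4 = 180
  FM-3: 6 × 7 × 3 = 126
  FM-4: 7 × 10 × 4 = 280
  FM-5: 7 × 9 × 6 = 378
  FM-6: 7 × 4 × 7 = 196
  FM-7: 9 × 9 × 10 = 810
Modes with RPN ≥ 188: FM-1 (360), FM-4 (280), FM-5 (378), FM-6 (196), FM-7 (810) → 5.

5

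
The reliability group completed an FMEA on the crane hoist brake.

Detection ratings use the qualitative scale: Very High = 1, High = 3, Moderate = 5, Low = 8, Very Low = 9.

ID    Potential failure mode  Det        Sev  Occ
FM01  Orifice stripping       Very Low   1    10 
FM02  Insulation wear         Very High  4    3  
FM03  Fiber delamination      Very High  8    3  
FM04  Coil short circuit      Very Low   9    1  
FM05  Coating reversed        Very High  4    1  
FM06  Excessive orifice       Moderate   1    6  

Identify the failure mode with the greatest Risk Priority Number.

FM01

RPN = Severity × Occurrence × Detection:
  FM01: 1 × 10 × 9 = 90
  FM02: 4 × 3 × 1 = 12
  FM03: 8 × 3 × 1 = 24
  FM04: 9 × 1 × 9 = 81
  FM05: 4 × 1 × 1 = 4
  FM06: 1 × 6 × 5 = 30
Highest RPN is 90 → FM01.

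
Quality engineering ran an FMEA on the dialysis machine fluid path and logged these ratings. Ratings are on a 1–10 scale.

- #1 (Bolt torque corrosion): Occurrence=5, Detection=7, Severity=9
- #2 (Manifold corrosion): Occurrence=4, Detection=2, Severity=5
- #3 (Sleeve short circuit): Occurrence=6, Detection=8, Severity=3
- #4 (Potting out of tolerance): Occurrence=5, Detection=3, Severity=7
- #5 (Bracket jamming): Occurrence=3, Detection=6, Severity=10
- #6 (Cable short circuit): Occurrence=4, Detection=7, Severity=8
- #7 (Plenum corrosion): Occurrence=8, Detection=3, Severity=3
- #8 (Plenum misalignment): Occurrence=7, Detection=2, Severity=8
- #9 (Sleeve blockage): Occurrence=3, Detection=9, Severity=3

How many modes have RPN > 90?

RPN = Severity × Occurrence × Detection:
  #1: 9 × 5 × 7 = 315
  #2: 5 × 4 × 2 = 40
  #3: 3 × 6 × 8 = 144
  #4: 7 × 5 × 3 = 105
  #5: 10 × 3 × 6 = 180
  #6: 8 × 4 × 7 = 224
  #7: 3 × 8 × 3 = 72
  #8: 8 × 7 × 2 = 112
  #9: 3 × 3 × 9 = 81
Modes with RPN > 90: #1 (315), #3 (144), #4 (105), #5 (180), #6 (224), #8 (112) → 6.

6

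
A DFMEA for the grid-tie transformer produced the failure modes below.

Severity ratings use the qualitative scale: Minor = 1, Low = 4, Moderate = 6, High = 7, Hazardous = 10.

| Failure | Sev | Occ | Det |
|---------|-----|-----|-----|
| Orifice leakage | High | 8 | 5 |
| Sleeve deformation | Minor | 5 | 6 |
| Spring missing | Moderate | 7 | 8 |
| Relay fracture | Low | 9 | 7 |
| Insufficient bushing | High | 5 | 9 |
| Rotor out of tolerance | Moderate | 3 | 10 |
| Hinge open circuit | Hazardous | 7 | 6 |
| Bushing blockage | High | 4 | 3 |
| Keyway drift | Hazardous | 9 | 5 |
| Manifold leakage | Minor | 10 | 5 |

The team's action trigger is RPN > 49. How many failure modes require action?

9

RPN = Severity × Occurrence × Detection:
  Orifice leakage: 7 × 8 × 5 = 280
  Sleeve deformation: 1 × 5 × 6 = 30
  Spring missing: 6 × 7 × 8 = 336
  Relay fracture: 4 × 9 × 7 = 252
  Insufficient bushing: 7 × 5 × 9 = 315
  Rotor out of tolerance: 6 × 3 × 10 = 180
  Hinge open circuit: 10 × 7 × 6 = 420
  Bushing blockage: 7 × 4 × 3 = 84
  Keyway drift: 10 × 9 × 5 = 450
  Manifold leakage: 1 × 10 × 5 = 50
Modes with RPN > 49: Orifice leakage (280), Spring missing (336), Relay fracture (252), Insufficient bushing (315), Rotor out of tolerance (180), Hinge open circuit (420), Bushing blockage (84), Keyway drift (450), Manifold leakage (50) → 9.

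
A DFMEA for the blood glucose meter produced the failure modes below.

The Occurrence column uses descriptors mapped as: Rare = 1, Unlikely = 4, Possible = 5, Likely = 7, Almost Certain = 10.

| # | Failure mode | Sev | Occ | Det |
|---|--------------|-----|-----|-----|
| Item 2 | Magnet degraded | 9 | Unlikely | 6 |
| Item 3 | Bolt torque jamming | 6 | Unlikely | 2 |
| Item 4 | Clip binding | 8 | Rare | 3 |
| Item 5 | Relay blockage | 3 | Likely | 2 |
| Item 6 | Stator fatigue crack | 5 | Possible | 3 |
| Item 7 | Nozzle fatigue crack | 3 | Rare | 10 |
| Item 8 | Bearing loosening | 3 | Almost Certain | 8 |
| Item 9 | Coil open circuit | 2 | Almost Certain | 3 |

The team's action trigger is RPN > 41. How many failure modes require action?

6

RPN = Severity × Occurrence × Detection:
  Item 2: 9 × 4 × 6 = 216
  Item 3: 6 × 4 × 2 = 48
  Item 4: 8 × 1 × 3 = 24
  Item 5: 3 × 7 × 2 = 42
  Item 6: 5 × 5 × 3 = 75
  Item 7: 3 × 1 × 10 = 30
  Item 8: 3 × 10 × 8 = 240
  Item 9: 2 × 10 × 3 = 60
Modes with RPN > 41: Item 2 (216), Item 3 (48), Item 5 (42), Item 6 (75), Item 8 (240), Item 9 (60) → 6.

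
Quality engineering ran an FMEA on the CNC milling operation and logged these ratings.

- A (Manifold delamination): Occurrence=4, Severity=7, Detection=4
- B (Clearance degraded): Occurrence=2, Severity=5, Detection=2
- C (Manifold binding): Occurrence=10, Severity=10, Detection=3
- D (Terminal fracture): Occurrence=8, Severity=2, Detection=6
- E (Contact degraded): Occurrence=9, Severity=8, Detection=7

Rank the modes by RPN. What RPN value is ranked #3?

RPN = Severity × Occurrence × Detection:
  A: 7 × 4 × 4 = 112
  B: 5 × 2 × 2 = 20
  C: 10 × 10 × 3 = 300
  D: 2 × 8 × 6 = 96
  E: 8 × 9 × 7 = 504
Sorted descending: 504, 300, 112, 96, 20.
The third-highest RPN is 112 (A).

112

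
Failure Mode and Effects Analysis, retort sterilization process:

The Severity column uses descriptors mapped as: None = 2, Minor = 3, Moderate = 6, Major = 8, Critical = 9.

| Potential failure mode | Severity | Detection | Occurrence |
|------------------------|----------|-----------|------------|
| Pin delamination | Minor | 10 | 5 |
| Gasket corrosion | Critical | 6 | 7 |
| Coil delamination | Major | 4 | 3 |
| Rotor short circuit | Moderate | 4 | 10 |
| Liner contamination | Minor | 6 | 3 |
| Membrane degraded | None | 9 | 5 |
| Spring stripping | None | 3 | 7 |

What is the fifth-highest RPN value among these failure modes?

90

RPN = Severity × Occurrence × Detection:
  Pin delamination: 3 × 5 × 10 = 150
  Gasket corrosion: 9 × 7 × 6 = 378
  Coil delamination: 8 × 3 × 4 = 96
  Rotor short circuit: 6 × 10 × 4 = 240
  Liner contamination: 3 × 3 × 6 = 54
  Membrane degraded: 2 × 5 × 9 = 90
  Spring stripping: 2 × 7 × 3 = 42
Sorted descending: 378, 240, 150, 96, 90, 54, 42.
The fifth-highest RPN is 90 (Membrane degraded).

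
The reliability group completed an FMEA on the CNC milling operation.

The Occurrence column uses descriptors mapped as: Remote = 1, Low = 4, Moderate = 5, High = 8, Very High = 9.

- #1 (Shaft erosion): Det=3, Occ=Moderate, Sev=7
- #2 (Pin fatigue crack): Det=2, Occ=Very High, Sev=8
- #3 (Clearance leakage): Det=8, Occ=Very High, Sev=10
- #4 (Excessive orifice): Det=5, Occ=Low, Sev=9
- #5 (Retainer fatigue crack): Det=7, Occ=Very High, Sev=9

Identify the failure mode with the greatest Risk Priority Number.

#3

RPN = Severity × Occurrence × Detection:
  #1: 7 × 5 × 3 = 105
  #2: 8 × 9 × 2 = 144
  #3: 10 × 9 × 8 = 720
  #4: 9 × 4 × 5 = 180
  #5: 9 × 9 × 7 = 567
Highest RPN is 720 → #3.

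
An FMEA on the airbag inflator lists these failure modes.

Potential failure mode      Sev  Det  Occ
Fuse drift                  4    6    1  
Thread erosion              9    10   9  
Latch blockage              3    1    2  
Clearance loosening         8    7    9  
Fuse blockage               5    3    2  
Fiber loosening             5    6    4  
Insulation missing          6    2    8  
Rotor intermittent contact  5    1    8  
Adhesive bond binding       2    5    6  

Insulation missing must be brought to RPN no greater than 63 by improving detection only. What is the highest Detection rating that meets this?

1

Insulation missing: S=6, O=8, D=2 → current RPN = 96.
Fixed product = 48. Need 48 × D ≤ 63, so D ≤ 63/48 = 1.31.
Maximum integer Detection rating = 1 (gives RPN 48; D=2 would give 96 > 63).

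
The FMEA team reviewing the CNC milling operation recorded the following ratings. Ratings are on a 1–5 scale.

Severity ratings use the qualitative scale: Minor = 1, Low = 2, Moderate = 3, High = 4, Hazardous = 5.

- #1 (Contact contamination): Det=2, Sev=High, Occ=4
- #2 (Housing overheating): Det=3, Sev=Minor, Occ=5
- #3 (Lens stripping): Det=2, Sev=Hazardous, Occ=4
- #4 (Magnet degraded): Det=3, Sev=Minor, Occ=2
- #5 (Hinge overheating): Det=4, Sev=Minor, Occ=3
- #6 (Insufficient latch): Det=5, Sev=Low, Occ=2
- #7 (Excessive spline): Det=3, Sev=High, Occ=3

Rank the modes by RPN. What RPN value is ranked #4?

20

RPN = Severity × Occurrence × Detection:
  #1: 4 × 4 × 2 = 32
  #2: 1 × 5 × 3 = 15
  #3: 5 × 4 × 2 = 40
  #4: 1 × 2 × 3 = 6
  #5: 1 × 3 × 4 = 12
  #6: 2 × 2 × 5 = 20
  #7: 4 × 3 × 3 = 36
Sorted descending: 40, 36, 32, 20, 15, 12, 6.
The fourth-highest RPN is 20 (#6).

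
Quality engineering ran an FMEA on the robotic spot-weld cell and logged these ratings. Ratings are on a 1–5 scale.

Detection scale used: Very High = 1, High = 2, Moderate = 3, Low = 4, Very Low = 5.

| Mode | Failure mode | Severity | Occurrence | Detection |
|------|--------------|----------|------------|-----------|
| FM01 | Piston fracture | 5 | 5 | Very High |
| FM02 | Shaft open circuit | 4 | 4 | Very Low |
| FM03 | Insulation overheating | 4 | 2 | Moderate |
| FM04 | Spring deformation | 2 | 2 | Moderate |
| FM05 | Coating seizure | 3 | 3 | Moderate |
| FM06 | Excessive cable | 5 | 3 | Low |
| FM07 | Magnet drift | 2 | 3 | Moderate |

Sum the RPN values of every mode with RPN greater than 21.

RPN = Severity × Occurrence × Detection:
  FM01: 5 × 5 × 1 = 25
  FM02: 4 × 4 × 5 = 80
  FM03: 4 × 2 × 3 = 24
  FM04: 2 × 2 × 3 = 12
  FM05: 3 × 3 × 3 = 27
  FM06: 5 × 3 × 4 = 60
  FM07: 2 × 3 × 3 = 18
RPN > 21: FM01 (25), FM02 (80), FM03 (24), FM05 (27), FM06 (60).
Sum: 25 + 80 + 24 + 27 + 60 = 216.

216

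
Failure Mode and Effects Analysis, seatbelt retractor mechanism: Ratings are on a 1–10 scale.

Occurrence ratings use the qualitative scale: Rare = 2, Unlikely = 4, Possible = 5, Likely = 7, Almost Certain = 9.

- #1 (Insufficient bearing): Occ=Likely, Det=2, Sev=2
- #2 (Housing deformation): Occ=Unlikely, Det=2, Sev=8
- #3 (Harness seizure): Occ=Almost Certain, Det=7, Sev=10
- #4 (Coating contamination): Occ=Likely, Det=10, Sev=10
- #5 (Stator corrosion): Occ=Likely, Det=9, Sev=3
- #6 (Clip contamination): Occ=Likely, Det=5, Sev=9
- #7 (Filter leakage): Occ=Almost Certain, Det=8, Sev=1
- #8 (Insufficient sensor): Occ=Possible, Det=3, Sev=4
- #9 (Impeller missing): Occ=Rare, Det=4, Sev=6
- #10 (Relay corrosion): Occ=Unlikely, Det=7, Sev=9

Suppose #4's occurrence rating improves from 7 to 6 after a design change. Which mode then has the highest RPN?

#3

RPN = Severity × Occurrence × Detection:
  #1: 2 × 7 × 2 = 28
  #2: 8 × 4 × 2 = 64
  #3: 10 × 9 × 7 = 630
  #4: 10 × 7 × 10 = 700
  #5: 3 × 7 × 9 = 189
  #6: 9 × 7 × 5 = 315
  #7: 1 × 9 × 8 = 72
  #8: 4 × 5 × 3 = 60
  #9: 6 × 2 × 4 = 48
  #10: 9 × 4 × 7 = 252
After action: #4 → 10 × 6 × 10 = 600.
Revised RPNs: #3=630, #4=600, #6=315, #10=252, #5=189, #7=72, #2=64, #8=60, #9=48, #1=28.
Highest is now #3 (630).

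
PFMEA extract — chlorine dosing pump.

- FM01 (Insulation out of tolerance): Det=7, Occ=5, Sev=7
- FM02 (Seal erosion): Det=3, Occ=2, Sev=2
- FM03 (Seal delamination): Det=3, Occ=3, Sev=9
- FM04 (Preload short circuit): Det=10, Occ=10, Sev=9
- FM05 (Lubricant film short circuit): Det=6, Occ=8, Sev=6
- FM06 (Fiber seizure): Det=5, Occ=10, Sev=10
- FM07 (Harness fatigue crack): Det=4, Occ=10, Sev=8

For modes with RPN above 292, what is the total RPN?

RPN = Severity × Occurrence × Detection:
  FM01: 7 × 5 × 7 = 245
  FM02: 2 × 2 × 3 = 12
  FM03: 9 × 3 × 3 = 81
  FM04: 9 × 10 × 10 = 900
  FM05: 6 × 8 × 6 = 288
  FM06: 10 × 10 × 5 = 500
  FM07: 8 × 10 × 4 = 320
RPN > 292: FM04 (900), FM06 (500), FM07 (320).
Sum: 900 + 500 + 320 = 1720.

1720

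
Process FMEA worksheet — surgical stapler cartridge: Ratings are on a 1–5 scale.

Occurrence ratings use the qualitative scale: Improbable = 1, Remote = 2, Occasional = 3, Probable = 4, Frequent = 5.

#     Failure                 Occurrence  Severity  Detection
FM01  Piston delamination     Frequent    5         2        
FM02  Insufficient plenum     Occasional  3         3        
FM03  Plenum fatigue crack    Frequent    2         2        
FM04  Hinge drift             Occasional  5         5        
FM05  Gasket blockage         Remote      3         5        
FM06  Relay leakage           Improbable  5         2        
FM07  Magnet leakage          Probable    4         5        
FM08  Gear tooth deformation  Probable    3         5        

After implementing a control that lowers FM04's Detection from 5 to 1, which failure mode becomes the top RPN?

FM07

RPN = Severity × Occurrence × Detection:
  FM01: 5 × 5 × 2 = 50
  FM02: 3 × 3 × 3 = 27
  FM03: 2 × 5 × 2 = 20
  FM04: 5 × 3 × 5 = 75
  FM05: 3 × 2 × 5 = 30
  FM06: 5 × 1 × 2 = 10
  FM07: 4 × 4 × 5 = 80
  FM08: 3 × 4 × 5 = 60
After action: FM04 → 5 × 3 × 1 = 15.
Revised RPNs: FM07=80, FM08=60, FM01=50, FM05=30, FM02=27, FM03=20, FM04=15, FM06=10.
Highest is now FM07 (80).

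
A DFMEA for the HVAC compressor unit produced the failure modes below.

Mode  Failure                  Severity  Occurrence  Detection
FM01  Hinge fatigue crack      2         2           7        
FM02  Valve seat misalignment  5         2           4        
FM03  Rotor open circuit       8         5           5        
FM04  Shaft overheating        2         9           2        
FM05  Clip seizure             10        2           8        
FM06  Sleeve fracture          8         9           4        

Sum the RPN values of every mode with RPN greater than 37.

688

RPN = Severity × Occurrence × Detection:
  FM01: 2 × 2 × 7 = 28
  FM02: 5 × 2 × 4 = 40
  FM03: 8 × 5 × 5 = 200
  FM04: 2 × 9 × 2 = 36
  FM05: 10 × 2 × 8 = 160
  FM06: 8 × 9 × 4 = 288
RPN > 37: FM02 (40), FM03 (200), FM05 (160), FM06 (288).
Sum: 40 + 200 + 160 + 288 = 688.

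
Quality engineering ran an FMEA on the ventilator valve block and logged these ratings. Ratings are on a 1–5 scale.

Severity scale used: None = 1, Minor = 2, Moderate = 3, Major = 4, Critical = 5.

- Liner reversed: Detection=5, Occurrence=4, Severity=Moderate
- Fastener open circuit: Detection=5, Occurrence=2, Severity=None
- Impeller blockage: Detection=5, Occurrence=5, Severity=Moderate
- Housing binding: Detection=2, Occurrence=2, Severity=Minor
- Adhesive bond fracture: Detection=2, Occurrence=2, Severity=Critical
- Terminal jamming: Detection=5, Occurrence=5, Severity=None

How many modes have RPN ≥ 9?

5

RPN = Severity × Occurrence × Detection:
  Liner reversed: 3 × 4 × 5 = 60
  Fastener open circuit: 1 × 2 × 5 = 10
  Impeller blockage: 3 × 5 × 5 = 75
  Housing binding: 2 × 2 × 2 = 8
  Adhesive bond fracture: 5 × 2 × 2 = 20
  Terminal jamming: 1 × 5 × 5 = 25
Modes with RPN ≥ 9: Liner reversed (60), Fastener open circuit (10), Impeller blockage (75), Adhesive bond fracture (20), Terminal jamming (25) → 5.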